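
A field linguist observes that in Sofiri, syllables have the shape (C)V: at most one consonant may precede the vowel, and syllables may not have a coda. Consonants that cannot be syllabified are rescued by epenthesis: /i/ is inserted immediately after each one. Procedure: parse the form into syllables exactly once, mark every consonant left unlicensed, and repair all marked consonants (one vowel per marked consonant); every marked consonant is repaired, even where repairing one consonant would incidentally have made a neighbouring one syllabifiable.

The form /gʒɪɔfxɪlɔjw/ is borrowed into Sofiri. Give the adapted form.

The consonants /g/, /f/, /j/, /w/ cannot be parsed into a legal (C)V syllable (no codas are permitted; onsets are limited to one consonant).
Inserting the epenthetic vowel yields /g/ → /gi/, /f/ → /fi/, /j/ → /ji/, /w/ → /wi/.

giʒɪɔfixɪlɔjiwi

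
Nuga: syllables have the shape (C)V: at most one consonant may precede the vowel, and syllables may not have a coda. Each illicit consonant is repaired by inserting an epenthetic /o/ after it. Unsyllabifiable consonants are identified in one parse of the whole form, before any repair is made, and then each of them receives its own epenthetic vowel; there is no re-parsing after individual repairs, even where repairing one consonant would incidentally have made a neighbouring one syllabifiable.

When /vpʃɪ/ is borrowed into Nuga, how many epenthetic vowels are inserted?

The unsyllabifiable consonants are /v/, /p/; each receives one epenthetic vowel.

2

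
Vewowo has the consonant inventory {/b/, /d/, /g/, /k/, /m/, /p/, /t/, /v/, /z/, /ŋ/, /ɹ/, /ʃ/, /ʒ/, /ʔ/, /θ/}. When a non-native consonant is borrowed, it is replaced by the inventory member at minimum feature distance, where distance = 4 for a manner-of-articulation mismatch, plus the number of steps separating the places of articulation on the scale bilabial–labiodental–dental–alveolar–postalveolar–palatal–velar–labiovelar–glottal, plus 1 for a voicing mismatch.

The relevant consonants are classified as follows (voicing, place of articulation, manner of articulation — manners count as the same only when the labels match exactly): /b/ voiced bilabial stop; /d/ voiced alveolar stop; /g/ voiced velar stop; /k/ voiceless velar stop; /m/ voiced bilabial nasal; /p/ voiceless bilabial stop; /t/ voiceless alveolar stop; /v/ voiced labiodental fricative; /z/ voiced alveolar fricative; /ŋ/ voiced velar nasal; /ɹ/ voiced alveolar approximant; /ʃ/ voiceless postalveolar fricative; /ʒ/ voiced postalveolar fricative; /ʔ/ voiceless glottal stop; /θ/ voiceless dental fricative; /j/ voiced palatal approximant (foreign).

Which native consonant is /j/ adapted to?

/ɹ/ is closest: same manner (approximant), place distance 2 (palatal→alveolar), same voicing; total 2. Next closest is /g/ at distance 5.

ɹ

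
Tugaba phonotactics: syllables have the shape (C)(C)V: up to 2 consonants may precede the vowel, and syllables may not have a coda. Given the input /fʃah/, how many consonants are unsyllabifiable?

1

The consonants /h/ cannot be parsed into a legal (C)(C)V syllable (no codas are permitted; onsets may contain at most 2 consonants).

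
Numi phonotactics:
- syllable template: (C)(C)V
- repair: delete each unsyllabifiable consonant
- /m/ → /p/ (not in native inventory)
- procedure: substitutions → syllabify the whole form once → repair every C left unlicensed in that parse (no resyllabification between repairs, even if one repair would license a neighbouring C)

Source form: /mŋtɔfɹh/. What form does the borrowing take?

Substitution: /m/ → /p/, giving /pŋtɔfɹh/.
Syllabifying with onset maximization leaves /p/, /f/, /ɹ/, /h/ stranded (no codas are permitted; onsets may contain at most 2 consonants).
Deletion applies to /p/, /f/, /ɹ/, /h/.

ŋtɔ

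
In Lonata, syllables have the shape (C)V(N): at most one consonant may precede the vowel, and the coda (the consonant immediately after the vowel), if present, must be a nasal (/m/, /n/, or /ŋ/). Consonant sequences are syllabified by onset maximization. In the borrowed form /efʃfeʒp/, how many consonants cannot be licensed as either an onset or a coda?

The consonants /f/, /ʃ/, /ʒ/, /p/ cannot be parsed into a legal (C)V(N) syllable (only a nasal (/m/, /n/, or /ŋ/) is licensed in coda position; onsets are limited to one consonant).

4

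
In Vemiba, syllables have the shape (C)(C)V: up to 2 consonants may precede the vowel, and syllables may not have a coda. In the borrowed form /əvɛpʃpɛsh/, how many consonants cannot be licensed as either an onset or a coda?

The consonants /p/, /s/, /h/ cannot be parsed into a legal (C)(C)V syllable (no codas are permitted; onsets may contain at most 2 consonants).

3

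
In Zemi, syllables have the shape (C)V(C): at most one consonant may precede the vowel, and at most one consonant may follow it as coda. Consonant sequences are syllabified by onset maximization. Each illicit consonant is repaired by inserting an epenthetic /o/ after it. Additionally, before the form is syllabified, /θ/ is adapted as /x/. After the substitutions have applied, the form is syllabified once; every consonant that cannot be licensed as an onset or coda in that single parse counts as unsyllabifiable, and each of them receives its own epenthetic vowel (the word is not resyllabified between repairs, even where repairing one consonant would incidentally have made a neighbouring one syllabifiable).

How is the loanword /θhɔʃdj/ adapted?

Substitution: /θ/ → /x/, giving /xhɔʃdj/.
The consonants /x/, /d/, /j/ cannot be parsed into a legal (C)V(C) syllable (at most one coda consonant is licensed; onsets are limited to one consonant).
Inserting the epenthetic vowel yields /x/ → /xo/, /d/ → /do/, /j/ → /jo/.

xohɔʃdojo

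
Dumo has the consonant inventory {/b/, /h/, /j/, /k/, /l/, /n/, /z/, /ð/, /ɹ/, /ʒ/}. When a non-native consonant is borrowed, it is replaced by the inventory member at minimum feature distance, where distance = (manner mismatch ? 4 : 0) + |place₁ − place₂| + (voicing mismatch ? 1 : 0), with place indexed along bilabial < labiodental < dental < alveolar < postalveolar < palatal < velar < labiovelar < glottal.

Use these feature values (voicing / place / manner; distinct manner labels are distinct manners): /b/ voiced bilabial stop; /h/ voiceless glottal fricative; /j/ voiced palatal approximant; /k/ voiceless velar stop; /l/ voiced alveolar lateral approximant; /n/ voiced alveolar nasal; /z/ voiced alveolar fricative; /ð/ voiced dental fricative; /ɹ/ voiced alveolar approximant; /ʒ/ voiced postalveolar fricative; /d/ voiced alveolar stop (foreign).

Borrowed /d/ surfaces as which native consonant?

b

/b/ is closest: same manner (stop), place distance 3 (alveolar→bilabial), same voicing; total 3. Next closest is /k/ at distance 4.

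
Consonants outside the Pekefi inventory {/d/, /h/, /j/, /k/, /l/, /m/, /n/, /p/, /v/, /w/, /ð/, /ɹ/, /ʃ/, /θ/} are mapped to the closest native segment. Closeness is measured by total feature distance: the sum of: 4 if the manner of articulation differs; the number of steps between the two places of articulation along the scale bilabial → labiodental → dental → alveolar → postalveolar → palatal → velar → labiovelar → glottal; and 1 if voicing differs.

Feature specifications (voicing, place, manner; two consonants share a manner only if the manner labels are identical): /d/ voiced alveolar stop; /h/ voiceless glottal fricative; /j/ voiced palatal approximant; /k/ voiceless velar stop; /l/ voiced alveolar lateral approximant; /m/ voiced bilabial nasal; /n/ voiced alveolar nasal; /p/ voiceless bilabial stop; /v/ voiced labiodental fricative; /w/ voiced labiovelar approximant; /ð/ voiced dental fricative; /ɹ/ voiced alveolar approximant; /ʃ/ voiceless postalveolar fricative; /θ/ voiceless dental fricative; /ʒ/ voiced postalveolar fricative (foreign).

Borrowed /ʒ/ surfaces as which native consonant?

/ʃ/ is closest: same manner (fricative), place distance 0 (postalveolar→postalveolar), voicing differs (+1); total 1. Next closest is /ð/ at distance 2.

ʃ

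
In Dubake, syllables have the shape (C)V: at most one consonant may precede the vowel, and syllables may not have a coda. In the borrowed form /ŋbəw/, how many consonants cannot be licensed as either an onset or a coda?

2

The consonants /ŋ/, /w/ cannot be parsed into a legal (C)V syllable (no codas are permitted; onsets are limited to one consonant).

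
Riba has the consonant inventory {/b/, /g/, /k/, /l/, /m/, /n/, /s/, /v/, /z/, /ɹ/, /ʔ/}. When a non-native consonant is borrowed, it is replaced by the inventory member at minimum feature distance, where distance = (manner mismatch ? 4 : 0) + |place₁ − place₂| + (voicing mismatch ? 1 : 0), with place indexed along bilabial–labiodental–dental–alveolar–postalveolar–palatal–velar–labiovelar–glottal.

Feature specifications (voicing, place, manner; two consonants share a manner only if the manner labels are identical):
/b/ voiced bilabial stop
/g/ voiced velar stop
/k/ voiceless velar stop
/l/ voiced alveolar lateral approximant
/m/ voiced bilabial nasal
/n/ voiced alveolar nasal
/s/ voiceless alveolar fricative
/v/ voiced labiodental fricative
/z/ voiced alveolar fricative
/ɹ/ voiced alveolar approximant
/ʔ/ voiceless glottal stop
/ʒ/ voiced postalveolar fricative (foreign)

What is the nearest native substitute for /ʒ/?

/z/ is closest: same manner (fricative), place distance 1 (postalveolar→alveolar), same voicing; total 1. Next closest is /s/ at distance 2.

z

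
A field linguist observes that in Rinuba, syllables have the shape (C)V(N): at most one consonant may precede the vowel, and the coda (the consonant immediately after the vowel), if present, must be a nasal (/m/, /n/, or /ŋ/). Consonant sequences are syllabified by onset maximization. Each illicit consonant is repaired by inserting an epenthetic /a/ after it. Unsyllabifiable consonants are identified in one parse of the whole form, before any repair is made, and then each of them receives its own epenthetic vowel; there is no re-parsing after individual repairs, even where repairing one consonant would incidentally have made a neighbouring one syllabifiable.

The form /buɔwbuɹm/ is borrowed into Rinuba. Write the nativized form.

The consonants /w/, /ɹ/, /m/ cannot be parsed into a legal (C)V(N) syllable (only a nasal (/m/, /n/, or /ŋ/) is licensed in coda position; onsets are limited to one consonant).
Epenthesis after each stranded consonant: /w/ → /wa/, /ɹ/ → /ɹa/, /m/ → /ma/.

buɔwabuɹama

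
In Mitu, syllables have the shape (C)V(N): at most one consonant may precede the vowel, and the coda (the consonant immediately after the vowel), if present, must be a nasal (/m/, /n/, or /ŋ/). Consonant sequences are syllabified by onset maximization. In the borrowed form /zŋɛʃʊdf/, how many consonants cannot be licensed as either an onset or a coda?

Syllabifying with onset maximization leaves /z/, /d/, /f/ stranded (only a nasal (/m/, /n/, or /ŋ/) is licensed in coda position; onsets are limited to one consonant).

3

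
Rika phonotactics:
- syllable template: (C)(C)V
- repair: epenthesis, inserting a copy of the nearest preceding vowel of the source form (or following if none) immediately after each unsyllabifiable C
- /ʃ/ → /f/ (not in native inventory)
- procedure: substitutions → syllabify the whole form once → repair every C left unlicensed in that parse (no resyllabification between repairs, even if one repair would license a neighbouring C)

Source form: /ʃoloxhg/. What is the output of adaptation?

foloxohogo

Substitution: /ʃ/ → /f/, giving /foloxhg/.
Syllabifying with onset maximization leaves /x/, /h/, /g/ stranded (no codas are permitted; onsets may contain at most 2 consonants).
Epenthesis after each stranded consonant: /x/ → /xo/, /h/ → /ho/, /g/ → /go/.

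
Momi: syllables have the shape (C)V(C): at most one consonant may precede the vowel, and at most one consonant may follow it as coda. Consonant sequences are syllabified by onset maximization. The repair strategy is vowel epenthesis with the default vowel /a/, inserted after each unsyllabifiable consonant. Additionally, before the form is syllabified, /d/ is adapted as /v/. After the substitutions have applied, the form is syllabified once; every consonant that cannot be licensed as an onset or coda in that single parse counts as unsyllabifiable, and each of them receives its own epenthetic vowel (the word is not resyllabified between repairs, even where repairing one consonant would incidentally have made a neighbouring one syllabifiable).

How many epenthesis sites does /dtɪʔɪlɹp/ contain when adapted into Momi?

After substitution the input is /vtɪʔɪlɹp/.
The unsyllabifiable consonants are /v/, /ɹ/, /p/; each receives one epenthetic vowel.

3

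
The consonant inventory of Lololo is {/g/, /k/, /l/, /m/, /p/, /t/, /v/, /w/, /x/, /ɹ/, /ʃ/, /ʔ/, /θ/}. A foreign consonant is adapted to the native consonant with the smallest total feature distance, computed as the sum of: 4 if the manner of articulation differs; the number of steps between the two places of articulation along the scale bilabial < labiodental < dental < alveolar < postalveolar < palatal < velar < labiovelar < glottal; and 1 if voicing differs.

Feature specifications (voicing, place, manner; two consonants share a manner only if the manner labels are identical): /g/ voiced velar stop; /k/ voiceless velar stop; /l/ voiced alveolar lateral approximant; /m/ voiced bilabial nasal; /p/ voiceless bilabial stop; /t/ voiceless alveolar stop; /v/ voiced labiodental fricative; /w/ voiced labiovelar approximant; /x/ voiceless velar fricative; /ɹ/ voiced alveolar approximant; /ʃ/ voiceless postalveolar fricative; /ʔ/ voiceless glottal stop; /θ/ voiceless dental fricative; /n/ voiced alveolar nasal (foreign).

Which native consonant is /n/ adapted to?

m

/m/ is closest: same manner (nasal), place distance 3 (alveolar→bilabial), same voicing; total 3. Next closest is /l/ at distance 4.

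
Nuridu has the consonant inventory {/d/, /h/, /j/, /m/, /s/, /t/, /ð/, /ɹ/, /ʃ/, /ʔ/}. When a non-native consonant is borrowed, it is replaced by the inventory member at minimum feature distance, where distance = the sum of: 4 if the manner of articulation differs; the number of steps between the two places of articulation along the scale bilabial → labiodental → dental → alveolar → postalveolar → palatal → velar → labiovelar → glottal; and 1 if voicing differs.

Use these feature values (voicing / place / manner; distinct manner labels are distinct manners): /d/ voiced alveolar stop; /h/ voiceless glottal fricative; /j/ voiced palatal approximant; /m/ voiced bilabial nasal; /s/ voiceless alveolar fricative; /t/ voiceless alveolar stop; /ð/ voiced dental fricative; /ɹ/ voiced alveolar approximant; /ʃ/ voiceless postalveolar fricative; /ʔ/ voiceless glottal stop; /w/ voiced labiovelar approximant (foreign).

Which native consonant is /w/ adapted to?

j

/j/ is closest: same manner (approximant), place distance 2 (labiovelar→palatal), same voicing; total 2. Next closest is /ɹ/ at distance 4.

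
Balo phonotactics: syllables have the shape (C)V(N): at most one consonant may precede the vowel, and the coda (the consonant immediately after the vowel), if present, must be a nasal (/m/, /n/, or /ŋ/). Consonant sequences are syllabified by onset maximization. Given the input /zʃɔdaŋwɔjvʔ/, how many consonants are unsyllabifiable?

4

Syllabifying with onset maximization leaves /z/, /j/, /v/, /ʔ/ stranded (only a nasal (/m/, /n/, or /ŋ/) is licensed in coda position; onsets are limited to one consonant).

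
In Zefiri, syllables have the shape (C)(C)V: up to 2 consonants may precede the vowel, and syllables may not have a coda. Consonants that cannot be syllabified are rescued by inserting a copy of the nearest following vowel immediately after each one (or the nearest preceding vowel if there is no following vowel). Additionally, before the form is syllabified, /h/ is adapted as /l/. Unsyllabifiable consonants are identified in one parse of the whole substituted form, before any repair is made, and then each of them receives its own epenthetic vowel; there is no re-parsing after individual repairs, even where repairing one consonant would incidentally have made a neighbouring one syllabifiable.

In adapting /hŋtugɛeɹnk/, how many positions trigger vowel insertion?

After substitution the input is /lŋtugɛeɹnk/.
The unsyllabifiable consonants are /l/, /ɹ/, /n/, /k/; each receives one epenthetic vowel.

4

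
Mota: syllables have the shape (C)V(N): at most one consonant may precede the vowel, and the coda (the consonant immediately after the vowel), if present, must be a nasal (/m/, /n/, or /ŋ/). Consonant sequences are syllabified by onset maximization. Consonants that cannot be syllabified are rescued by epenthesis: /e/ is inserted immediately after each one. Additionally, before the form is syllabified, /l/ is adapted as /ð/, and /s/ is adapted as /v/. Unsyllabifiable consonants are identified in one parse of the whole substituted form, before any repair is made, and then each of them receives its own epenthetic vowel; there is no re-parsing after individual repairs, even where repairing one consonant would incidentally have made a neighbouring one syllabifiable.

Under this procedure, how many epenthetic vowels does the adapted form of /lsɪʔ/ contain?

After substitution the input is /ðvɪʔ/.
The unsyllabifiable consonants are /ð/, /ʔ/; each receives one epenthetic vowel.

2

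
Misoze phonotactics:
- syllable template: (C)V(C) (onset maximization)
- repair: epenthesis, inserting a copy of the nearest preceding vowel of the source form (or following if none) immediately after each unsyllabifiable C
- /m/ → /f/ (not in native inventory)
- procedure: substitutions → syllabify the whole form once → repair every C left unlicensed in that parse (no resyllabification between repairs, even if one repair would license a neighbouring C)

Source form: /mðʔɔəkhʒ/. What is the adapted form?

Substitution: /m/ → /f/, giving /fðʔɔəkhʒ/.
Under (C)V(C), the unsyllabifiable consonants are /f/, /ð/, /h/, /ʒ/ (at most one coda consonant is licensed; onsets are limited to one consonant).
Epenthesis after each stranded consonant: /f/ → /fɔ/, /ð/ → /ðɔ/, /h/ → /hə/, /ʒ/ → /ʒə/.

fɔðɔʔɔəkhəʒə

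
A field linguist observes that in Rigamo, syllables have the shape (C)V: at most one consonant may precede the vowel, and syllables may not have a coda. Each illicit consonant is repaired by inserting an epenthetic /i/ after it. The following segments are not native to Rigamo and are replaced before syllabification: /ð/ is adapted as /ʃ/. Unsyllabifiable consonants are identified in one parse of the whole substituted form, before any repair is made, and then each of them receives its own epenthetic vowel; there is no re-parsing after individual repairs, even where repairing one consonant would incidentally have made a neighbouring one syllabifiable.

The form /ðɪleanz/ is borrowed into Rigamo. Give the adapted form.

Substitution: /ð/ → /ʃ/, giving /ʃɪleanz/.
Under (C)V, the unsyllabifiable consonants are /n/, /z/ (no codas are permitted; onsets are limited to one consonant).
Inserting the epenthetic vowel yields /n/ → /ni/, /z/ → /zi/.

ʃɪleanizi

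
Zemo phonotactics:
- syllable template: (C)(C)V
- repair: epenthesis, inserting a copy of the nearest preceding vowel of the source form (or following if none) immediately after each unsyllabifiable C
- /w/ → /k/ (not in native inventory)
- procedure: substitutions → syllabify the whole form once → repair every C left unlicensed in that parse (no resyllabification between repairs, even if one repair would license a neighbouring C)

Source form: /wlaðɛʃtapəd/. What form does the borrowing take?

klaðɛʃtapədə

Substitution: /w/ → /k/, giving /klaðɛʃtapəd/.
The consonants /d/ cannot be parsed into a legal (C)(C)V syllable (no codas are permitted; onsets may contain at most 2 consonants).
Epenthesis after each stranded consonant: /d/ → /də/.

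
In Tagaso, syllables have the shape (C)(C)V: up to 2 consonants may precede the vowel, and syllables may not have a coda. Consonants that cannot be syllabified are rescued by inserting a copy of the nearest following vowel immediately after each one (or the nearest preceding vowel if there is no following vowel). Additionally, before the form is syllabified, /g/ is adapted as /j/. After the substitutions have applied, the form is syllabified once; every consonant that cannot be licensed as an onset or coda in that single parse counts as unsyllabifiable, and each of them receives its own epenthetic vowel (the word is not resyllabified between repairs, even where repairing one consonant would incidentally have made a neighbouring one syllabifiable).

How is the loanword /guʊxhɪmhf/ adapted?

juʊxhɪmɪhɪfɪ

Substitution: /g/ → /j/, giving /juʊxhɪmhf/.
Syllabifying with onset maximization leaves /m/, /h/, /f/ stranded (no codas are permitted; onsets may contain at most 2 consonants).
Inserting the epenthetic vowel yields /m/ → /mɪ/, /h/ → /hɪ/, /f/ → /fɪ/.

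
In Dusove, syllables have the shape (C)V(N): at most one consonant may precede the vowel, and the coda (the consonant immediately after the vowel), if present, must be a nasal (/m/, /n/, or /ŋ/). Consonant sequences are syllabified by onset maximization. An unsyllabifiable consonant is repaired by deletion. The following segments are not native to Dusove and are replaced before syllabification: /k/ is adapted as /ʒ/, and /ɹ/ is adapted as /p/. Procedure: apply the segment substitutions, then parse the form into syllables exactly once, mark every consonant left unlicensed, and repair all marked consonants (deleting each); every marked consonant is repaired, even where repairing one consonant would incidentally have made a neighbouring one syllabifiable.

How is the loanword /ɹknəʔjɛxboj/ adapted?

nəjɛbo

Substitution: /ɹ/ → /p/, /k/ → /ʒ/, giving /pʒnəʔjɛxboj/.
The consonants /p/, /ʒ/, /ʔ/, /x/, /j/ cannot be parsed into a legal (C)V(N) syllable (only a nasal (/m/, /n/, or /ŋ/) is licensed in coda position; onsets are limited to one consonant).
Each unlicensed consonant is deleted: /p/, /ʒ/, /ʔ/, /x/, /j/.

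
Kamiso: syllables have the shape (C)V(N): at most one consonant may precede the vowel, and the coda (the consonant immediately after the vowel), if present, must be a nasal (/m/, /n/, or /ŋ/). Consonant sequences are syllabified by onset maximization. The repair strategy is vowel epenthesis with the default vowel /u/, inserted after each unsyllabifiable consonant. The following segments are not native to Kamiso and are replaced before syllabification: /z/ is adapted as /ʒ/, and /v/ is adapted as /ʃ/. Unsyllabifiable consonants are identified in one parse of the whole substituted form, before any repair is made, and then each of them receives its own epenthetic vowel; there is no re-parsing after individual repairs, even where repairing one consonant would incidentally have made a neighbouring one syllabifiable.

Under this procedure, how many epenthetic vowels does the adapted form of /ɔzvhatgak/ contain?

4

After substitution the input is /ɔʒʃhatgak/.
The unsyllabifiable consonants are /ʒ/, /ʃ/, /t/, /k/; each receives one epenthetic vowel.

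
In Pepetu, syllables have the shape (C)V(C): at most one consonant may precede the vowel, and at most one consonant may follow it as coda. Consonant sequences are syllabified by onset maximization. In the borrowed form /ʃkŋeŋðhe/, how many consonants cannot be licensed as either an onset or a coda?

3

Under (C)V(C), the unsyllabifiable consonants are /ʃ/, /k/, /ð/ (at most one coda consonant is licensed; onsets are limited to one consonant).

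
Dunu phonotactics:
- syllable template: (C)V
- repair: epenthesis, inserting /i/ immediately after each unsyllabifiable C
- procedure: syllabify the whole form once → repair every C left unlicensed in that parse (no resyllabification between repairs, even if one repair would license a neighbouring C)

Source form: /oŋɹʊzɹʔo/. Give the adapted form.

oŋiɹʊziɹiʔo

The consonants /ŋ/, /z/, /ɹ/ cannot be parsed into a legal (C)V syllable (no codas are permitted; onsets are limited to one consonant).
Each unlicensed consonant becomes the onset of a new syllable: /ŋ/ → /ŋi/, /z/ → /zi/, /ɹ/ → /ɹi/.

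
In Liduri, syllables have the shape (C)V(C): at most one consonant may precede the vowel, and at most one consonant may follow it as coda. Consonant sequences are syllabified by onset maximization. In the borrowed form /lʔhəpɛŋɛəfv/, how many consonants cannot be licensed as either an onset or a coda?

The consonants /l/, /ʔ/, /v/ cannot be parsed into a legal (C)V(C) syllable (at most one coda consonant is licensed; onsets are limited to one consonant).

3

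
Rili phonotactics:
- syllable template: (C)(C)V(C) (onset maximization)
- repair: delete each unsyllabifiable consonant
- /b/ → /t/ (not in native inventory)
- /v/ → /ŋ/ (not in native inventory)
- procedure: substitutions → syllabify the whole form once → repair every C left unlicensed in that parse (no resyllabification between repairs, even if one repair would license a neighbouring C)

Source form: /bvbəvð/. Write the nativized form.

ŋtəŋ

Substitution: /b/ → /t/, /v/ → /ŋ/, giving /tŋtəŋð/.
Syllabifying with onset maximization leaves /t/, /ð/ stranded (at most one coda consonant is licensed; onsets may contain at most 2 consonants).
Deleting the stranded consonants removes /t/, /ð/.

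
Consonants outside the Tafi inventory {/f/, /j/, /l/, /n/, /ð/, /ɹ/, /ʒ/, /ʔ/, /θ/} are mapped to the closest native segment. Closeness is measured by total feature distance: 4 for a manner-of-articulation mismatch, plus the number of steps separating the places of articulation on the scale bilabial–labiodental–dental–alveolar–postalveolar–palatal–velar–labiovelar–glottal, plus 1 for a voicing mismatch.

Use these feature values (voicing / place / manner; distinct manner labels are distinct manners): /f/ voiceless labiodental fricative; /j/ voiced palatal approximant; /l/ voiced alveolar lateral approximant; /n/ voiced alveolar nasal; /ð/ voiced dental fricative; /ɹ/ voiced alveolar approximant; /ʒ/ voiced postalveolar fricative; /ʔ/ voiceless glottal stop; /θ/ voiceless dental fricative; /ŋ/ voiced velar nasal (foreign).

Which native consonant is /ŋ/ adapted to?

n

/n/ is closest: same manner (nasal), place distance 3 (velar→alveolar), same voicing; total 3. Next closest is /j/ at distance 5.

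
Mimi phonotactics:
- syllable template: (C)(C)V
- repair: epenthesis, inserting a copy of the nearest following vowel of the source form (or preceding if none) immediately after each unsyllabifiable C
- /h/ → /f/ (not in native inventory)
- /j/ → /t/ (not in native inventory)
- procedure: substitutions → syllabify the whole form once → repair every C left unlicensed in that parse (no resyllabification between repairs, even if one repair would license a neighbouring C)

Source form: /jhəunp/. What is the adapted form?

Substitution: /j/ → /t/, /h/ → /f/, giving /tfəunp/.
The consonants /n/, /p/ cannot be parsed into a legal (C)(C)V syllable (no codas are permitted; onsets may contain at most 2 consonants).
Each unlicensed consonant becomes the onset of a new syllable: /n/ → /nu/, /p/ → /pu/.

tfəunupu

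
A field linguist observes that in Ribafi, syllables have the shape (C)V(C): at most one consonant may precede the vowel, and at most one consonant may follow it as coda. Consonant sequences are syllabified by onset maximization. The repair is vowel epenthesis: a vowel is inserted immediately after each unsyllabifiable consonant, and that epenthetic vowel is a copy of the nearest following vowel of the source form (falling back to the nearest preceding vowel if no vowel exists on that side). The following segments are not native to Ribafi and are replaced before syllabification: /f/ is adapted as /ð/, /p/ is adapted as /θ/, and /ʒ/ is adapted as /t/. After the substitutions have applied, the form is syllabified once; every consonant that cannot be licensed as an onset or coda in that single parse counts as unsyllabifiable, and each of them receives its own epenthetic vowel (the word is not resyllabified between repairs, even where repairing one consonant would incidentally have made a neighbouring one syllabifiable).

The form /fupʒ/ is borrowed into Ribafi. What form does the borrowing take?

Substitution: /f/ → /ð/, /p/ → /θ/, /ʒ/ → /t/, giving /ðuθt/.
Syllabifying with onset maximization leaves /t/ stranded (at most one coda consonant is licensed; onsets are limited to one consonant).
Inserting the epenthetic vowel yields /t/ → /tu/.

ðuθtu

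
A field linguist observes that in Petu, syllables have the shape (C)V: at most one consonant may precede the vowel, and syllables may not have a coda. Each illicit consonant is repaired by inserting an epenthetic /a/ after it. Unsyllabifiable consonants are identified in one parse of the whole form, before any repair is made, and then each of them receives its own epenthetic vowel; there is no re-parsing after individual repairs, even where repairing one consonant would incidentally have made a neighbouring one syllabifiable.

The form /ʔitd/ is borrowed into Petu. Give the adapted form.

ʔitada

Syllabifying with onset maximization leaves /t/, /d/ stranded (no codas are permitted; onsets are limited to one consonant).
Epenthesis after each stranded consonant: /t/ → /ta/, /d/ → /da/.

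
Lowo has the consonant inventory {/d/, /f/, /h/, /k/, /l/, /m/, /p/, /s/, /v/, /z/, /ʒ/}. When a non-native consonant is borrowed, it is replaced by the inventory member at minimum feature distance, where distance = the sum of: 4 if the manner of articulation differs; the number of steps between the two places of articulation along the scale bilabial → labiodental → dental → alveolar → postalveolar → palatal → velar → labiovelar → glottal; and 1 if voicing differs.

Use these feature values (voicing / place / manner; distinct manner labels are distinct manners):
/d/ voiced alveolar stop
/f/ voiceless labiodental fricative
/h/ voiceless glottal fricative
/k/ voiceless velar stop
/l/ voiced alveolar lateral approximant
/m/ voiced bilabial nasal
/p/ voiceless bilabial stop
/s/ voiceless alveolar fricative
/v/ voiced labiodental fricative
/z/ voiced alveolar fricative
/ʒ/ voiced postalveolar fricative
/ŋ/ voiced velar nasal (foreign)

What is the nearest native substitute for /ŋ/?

/k/ is closest: manner differs (nasal→stop, +4), place distance 0 (velar→velar), voicing differs (+1); total 5. Next closest is /m/ at distance 6.

k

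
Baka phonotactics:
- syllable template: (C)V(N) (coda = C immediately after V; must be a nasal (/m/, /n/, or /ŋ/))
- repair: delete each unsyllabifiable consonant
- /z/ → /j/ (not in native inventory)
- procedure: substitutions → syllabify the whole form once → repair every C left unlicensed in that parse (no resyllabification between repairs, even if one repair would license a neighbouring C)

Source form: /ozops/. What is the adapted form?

Substitution: /z/ → /j/, giving /ojops/.
The consonants /p/, /s/ cannot be parsed into a legal (C)V(N) syllable (only a nasal (/m/, /n/, or /ŋ/) is licensed in coda position; onsets are limited to one consonant).
Each unlicensed consonant is deleted: /p/, /s/.

ojo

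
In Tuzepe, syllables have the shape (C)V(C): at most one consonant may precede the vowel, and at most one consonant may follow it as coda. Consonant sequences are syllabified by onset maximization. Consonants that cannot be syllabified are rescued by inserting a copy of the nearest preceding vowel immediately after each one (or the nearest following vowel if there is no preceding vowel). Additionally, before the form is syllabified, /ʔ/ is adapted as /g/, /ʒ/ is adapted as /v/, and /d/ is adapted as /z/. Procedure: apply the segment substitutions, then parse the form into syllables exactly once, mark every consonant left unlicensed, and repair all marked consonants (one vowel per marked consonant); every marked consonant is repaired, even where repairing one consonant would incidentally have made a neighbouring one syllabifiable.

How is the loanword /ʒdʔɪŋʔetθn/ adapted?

Substitution: /ʒ/ → /v/, /d/ → /z/, /ʔ/ → /g/, giving /vzgɪŋgetθn/.
Syllabifying with onset maximization leaves /v/, /z/, /θ/, /n/ stranded (at most one coda consonant is licensed; onsets are limited to one consonant).
Each unlicensed consonant becomes the onset of a new syllable: /v/ → /vɪ/, /z/ → /zɪ/, /θ/ → /θe/, /n/ → /ne/.

vɪzɪgɪŋgetθene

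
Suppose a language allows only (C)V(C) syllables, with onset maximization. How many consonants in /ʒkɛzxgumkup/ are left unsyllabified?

Syllabifying with onset maximization leaves /ʒ/, /x/ stranded (at most one coda consonant is licensed; onsets are limited to one consonant).

2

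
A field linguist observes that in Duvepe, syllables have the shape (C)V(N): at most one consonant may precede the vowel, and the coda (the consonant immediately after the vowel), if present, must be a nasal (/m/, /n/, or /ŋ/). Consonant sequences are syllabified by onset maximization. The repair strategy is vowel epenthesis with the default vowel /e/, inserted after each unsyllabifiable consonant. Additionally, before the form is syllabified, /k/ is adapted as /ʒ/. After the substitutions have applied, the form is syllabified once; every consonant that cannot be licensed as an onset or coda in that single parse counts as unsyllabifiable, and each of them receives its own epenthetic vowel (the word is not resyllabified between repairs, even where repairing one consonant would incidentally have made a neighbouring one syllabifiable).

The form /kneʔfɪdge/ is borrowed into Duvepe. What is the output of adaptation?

Substitution: /k/ → /ʒ/, giving /ʒneʔfɪdge/.
The consonants /ʒ/, /ʔ/, /d/ cannot be parsed into a legal (C)V(N) syllable (only a nasal (/m/, /n/, or /ŋ/) is licensed in coda position; onsets are limited to one consonant).
Epenthesis after each stranded consonant: /ʒ/ → /ʒe/, /ʔ/ → /ʔe/, /d/ → /de/.

ʒeneʔefɪdege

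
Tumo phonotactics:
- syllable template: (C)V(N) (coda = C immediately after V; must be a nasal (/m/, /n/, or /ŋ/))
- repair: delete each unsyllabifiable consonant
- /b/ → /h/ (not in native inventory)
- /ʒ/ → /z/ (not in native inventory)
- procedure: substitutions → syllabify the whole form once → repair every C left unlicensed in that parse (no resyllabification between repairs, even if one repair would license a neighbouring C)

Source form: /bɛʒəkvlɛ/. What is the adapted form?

hɛzəlɛ

Substitution: /b/ → /h/, /ʒ/ → /z/, giving /hɛzəkvlɛ/.
Syllabifying with onset maximization leaves /k/, /v/ stranded (only a nasal (/m/, /n/, or /ŋ/) is licensed in coda position; onsets are limited to one consonant).
Deleting the stranded consonants removes /k/, /v/.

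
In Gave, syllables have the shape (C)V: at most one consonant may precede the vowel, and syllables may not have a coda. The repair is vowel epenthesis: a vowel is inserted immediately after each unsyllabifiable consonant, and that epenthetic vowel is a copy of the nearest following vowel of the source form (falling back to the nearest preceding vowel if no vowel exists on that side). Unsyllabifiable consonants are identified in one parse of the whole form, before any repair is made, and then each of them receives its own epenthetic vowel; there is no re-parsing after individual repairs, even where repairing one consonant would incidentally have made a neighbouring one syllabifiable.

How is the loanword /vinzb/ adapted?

vinizibi

Syllabifying with onset maximization leaves /n/, /z/, /b/ stranded (no codas are permitted; onsets are limited to one consonant).
Inserting the epenthetic vowel yields /n/ → /ni/, /z/ → /zi/, /b/ → /bi/.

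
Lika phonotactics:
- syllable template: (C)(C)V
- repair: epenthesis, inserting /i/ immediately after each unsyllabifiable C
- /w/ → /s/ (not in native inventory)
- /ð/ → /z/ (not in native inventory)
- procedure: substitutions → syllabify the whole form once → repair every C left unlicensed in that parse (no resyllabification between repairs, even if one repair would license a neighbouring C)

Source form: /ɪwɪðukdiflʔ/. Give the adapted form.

Substitution: /w/ → /s/, /ð/ → /z/, giving /ɪsɪzukdiflʔ/.
The consonants /f/, /l/, /ʔ/ cannot be parsed into a legal (C)(C)V syllable (no codas are permitted; onsets may contain at most 2 consonants).
Epenthesis after each stranded consonant: /f/ → /fi/, /l/ → /li/, /ʔ/ → /ʔi/.

ɪsɪzukdifiliʔi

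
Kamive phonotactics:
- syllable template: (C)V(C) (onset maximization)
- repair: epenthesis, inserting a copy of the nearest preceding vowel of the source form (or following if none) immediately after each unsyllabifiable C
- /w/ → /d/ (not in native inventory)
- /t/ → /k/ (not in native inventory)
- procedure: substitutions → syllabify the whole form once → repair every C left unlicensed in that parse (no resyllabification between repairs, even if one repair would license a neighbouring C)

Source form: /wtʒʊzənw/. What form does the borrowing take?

dʊkʊʒʊzəndə

Substitution: /w/ → /d/, /t/ → /k/, giving /dkʒʊzənd/.
The consonants /d/, /k/, /d/ cannot be parsed into a legal (C)V(C) syllable (at most one coda consonant is licensed; onsets are limited to one consonant).
Each unlicensed consonant becomes the onset of a new syllable: /d/ → /dʊ/, /k/ → /kʊ/, /d/ → /də/.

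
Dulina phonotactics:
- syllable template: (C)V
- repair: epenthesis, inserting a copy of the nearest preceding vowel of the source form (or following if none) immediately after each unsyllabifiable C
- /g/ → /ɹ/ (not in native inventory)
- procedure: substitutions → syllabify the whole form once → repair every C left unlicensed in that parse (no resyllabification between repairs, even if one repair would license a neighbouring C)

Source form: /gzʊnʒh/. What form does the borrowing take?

Substitution: /g/ → /ɹ/, giving /ɹzʊnʒh/.
The consonants /ɹ/, /n/, /ʒ/, /h/ cannot be parsed into a legal (C)V syllable (no codas are permitted; onsets are limited to one consonant).
Each unlicensed consonant becomes the onset of a new syllable: /ɹ/ → /ɹʊ/, /n/ → /nʊ/, /ʒ/ → /ʒʊ/, /h/ → /hʊ/.

ɹʊzʊnʊʒʊhʊ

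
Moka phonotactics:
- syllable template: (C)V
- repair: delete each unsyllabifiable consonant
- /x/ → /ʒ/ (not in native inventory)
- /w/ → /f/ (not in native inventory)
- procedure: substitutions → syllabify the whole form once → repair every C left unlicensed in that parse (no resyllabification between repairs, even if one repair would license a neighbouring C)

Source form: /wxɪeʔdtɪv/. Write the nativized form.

Substitution: /w/ → /f/, /x/ → /ʒ/, giving /fʒɪeʔdtɪv/.
Syllabifying with onset maximization leaves /f/, /ʔ/, /d/, /v/ stranded (no codas are permitted; onsets are limited to one consonant).
Deleting the stranded consonants removes /f/, /ʔ/, /d/, /v/.

ʒɪetɪ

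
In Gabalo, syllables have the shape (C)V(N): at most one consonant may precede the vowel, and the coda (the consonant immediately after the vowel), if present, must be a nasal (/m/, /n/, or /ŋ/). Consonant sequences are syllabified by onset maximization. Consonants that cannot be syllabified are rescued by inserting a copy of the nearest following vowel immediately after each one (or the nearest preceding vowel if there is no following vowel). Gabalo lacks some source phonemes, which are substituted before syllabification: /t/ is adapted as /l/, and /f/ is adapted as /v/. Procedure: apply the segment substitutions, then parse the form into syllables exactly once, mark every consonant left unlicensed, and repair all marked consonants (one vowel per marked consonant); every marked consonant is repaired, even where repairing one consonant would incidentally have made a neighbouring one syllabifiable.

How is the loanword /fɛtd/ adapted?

Substitution: /f/ → /v/, /t/ → /l/, giving /vɛld/.
The consonants /l/, /d/ cannot be parsed into a legal (C)V(N) syllable (only a nasal (/m/, /n/, or /ŋ/) is licensed in coda position; onsets are limited to one consonant).
Inserting the epenthetic vowel yields /l/ → /lɛ/, /d/ → /dɛ/.

vɛlɛdɛ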